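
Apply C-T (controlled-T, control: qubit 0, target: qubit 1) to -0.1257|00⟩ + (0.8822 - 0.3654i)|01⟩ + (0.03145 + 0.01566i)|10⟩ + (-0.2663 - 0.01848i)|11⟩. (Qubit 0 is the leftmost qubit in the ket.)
-0.1257|00⟩ + (0.8822 - 0.3654i)|01⟩ + (0.03145 + 0.01566i)|10⟩ + (-0.1752 - 0.2014i)|11⟩

C-T leaves the control-|0⟩ kets |00⟩, |01⟩ unchanged and applies T to qubit 1 on the control-|1⟩ pair (|10⟩, |11⟩).
T = [[1, 0], [0, (1/√2 + (1/√2)i)]].
With a = amp(|10⟩) = (0.03145 + 0.01566i) and b = amp(|11⟩) = (-0.2663 - 0.01848i):
new amp(|10⟩) = (1)·a = (0.03145 + 0.01566i)
new amp(|11⟩) = (1/√2 + (1/√2)i)·b = (-0.1752 - 0.2014i)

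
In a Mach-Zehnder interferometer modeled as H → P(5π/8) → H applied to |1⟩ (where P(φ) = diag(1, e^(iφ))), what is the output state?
(0.6913 - 0.4619i)|0⟩ + (0.3087 + 0.4619i)|1⟩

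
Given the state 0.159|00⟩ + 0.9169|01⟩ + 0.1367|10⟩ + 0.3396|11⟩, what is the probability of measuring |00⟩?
0.02528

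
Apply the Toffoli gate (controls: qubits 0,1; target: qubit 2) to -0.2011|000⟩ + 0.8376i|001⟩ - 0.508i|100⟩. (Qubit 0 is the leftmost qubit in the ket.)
-0.2011|000⟩ + 0.8376i|001⟩ - 0.508i|100⟩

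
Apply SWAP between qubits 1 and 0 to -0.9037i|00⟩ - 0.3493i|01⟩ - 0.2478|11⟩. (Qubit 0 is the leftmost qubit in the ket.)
-0.9037i|00⟩ - 0.3493i|10⟩ - 0.2478|11⟩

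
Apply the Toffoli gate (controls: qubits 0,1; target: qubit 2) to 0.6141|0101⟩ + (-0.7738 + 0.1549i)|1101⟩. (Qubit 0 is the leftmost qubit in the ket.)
0.6141|0101⟩ + (-0.7738 + 0.1549i)|1111⟩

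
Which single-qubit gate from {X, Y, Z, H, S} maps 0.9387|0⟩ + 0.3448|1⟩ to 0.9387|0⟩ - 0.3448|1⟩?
Z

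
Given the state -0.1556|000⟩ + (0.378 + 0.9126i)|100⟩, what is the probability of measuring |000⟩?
0.02421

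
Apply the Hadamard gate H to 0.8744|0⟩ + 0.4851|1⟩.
0.9613|0⟩ + 0.2753|1⟩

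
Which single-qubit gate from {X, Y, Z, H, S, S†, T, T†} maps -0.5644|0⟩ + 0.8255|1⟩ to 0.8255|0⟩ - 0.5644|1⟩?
X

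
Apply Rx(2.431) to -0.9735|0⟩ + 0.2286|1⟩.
(-0.3386 - 0.2143i)|0⟩ + (0.07952 + 0.9127i)|1⟩

Rx(2.431) = [[cos(θ/2), −i·sin(θ/2)], [−i·sin(θ/2), cos(θ/2)]]; θ = 2.431, cos(θ/2) ≈ 0.347868, sin(θ/2) ≈ 0.937543.
With a = amp(|0⟩) = -0.9735 and b = amp(|1⟩) = 0.2286:
new amp(|0⟩) = (0.347868)·a + (-0.937543i)·b = (-0.3386 - 0.2143i)
new amp(|1⟩) = (-0.937543i)·a + (0.347868)·b = (0.07952 + 0.9127i)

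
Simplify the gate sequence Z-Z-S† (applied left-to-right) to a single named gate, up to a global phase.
S†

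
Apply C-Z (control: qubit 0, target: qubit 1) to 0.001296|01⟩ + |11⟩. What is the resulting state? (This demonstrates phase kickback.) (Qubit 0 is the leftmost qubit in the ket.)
0.001296|01⟩ - |11⟩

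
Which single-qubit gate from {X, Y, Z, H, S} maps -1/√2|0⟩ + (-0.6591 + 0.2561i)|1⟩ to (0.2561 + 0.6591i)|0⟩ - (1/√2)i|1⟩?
Y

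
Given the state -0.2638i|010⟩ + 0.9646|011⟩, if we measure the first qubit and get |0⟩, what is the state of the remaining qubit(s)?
-0.2638i|10⟩ + 0.9646|11⟩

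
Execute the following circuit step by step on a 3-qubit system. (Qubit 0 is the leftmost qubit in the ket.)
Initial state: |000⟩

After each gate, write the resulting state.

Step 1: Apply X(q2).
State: |001⟩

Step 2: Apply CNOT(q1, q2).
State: |001⟩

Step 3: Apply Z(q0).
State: |001⟩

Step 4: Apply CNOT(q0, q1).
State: |001⟩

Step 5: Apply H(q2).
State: 1/√2|000⟩ - 1/√2|001⟩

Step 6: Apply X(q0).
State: 1/√2|100⟩ - 1/√2|101⟩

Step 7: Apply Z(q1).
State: 1/√2|100⟩ - 1/√2|101⟩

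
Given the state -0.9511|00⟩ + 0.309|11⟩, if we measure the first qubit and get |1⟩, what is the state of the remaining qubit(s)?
|1⟩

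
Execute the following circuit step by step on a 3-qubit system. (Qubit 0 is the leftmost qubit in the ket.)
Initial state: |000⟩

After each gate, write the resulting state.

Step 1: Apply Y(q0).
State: i|100⟩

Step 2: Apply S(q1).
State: i|100⟩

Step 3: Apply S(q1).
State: i|100⟩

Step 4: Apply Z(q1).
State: i|100⟩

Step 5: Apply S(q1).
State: i|100⟩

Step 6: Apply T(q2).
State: i|100⟩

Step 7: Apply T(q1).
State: i|100⟩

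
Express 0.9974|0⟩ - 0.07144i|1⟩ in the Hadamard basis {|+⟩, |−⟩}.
(0.7053 - 0.05052i)|+⟩ + (0.7053 + 0.05052i)|−⟩

With |ψ⟩ = α|0⟩ + β|1⟩, the Hadamard-basis coefficients are ⟨+|ψ⟩ = (α + β)/√2 and ⟨−|ψ⟩ = (α − β)/√2.
Here α = 0.9974, β = -0.07144i: (α + β)/√2 = (0.7053 - 0.05052i), (α − β)/√2 = (0.7053 + 0.05052i).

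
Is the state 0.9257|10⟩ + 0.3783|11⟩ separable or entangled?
Separable

Writing the state as a|00⟩ + b|01⟩ + c|10⟩ + d|11⟩, it is a product state iff ad − bc = 0.
Here (a, b, c, d) = (0, 0, 0.9257, 0.3783): ad − bc = (0)(0.3783) − (0)(0.9257) = 0, so the state is separable.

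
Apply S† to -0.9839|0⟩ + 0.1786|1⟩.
-0.9839|0⟩ - 0.1786i|1⟩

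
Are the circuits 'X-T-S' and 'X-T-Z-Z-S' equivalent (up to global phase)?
Yes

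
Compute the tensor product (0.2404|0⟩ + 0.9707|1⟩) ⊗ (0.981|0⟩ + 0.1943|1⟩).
0.2358|00⟩ + 0.04671|01⟩ + 0.9523|10⟩ + 0.1886|11⟩

amp(|b₁b₂…⟩) = product of the factor amplitudes for bits b₁, b₂, …; only kets whose every factor amplitude is nonzero survive.
|00⟩: (0.2404)(0.981) = 0.2358
|01⟩: (0.2404)(0.1943) = 0.04671
|10⟩: (0.9707)(0.981) = 0.9523
|11⟩: (0.9707)(0.1943) = 0.1886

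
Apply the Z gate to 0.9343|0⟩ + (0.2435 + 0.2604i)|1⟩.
0.9343|0⟩ + (-0.2435 - 0.2604i)|1⟩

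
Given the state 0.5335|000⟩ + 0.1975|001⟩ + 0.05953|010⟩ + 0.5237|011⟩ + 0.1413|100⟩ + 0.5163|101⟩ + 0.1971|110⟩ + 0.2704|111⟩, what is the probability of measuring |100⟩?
0.01997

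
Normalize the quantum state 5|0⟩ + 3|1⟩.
0.8575|0⟩ + 0.5145|1⟩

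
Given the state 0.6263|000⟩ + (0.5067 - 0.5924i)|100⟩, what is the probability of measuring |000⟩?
0.3923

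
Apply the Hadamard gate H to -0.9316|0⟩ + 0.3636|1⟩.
-0.4016|0⟩ - 0.9158|1⟩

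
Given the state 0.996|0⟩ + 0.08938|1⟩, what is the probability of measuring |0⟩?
0.992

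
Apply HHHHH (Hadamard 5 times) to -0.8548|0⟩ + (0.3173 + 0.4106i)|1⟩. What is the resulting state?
(-0.3801 + 0.2903i)|0⟩ + (-0.8288 - 0.2903i)|1⟩

H² = I, so H^5 = H: a single Hadamard. With (a, b) = (-0.8548, (0.3173 + 0.4106i)), H gives ((a + b)/√2, (a − b)/√2) = ((-0.3801 + 0.2903i), (-0.8288 - 0.2903i)).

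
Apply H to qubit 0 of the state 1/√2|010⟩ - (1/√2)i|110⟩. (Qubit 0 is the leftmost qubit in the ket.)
(1/2 - (1/2)i)|010⟩ + (1/2 + (1/2)i)|110⟩

H on qubit 0 mixes each pair of kets that differ only in qubit 0: amplitudes (a, b) of (|…0…⟩, |…1…⟩) become ((a + b)/√2, (a − b)/√2). Kets absent from the input have amplitude 0.
(|010⟩, |110⟩): (a, b) = (1/√2, -(1/√2)i) → ((1/2 - (1/2)i), (1/2 + (1/2)i))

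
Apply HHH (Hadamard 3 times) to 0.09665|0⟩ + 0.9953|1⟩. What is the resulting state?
0.7721|0⟩ - 0.6354|1⟩

H² = I, so H^3 = H: a single Hadamard. With (a, b) = (0.09665, 0.9953), H gives ((a + b)/√2, (a − b)/√2) = (0.7721, -0.6354).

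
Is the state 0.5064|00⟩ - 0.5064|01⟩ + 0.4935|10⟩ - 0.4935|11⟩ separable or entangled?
Separable

Writing the state as a|00⟩ + b|01⟩ + c|10⟩ + d|11⟩, it is a product state iff ad − bc = 0.
Here (a, b, c, d) = (0.5064, -0.5064, 0.4935, -0.4935): ad − bc = (0.5064)(-0.4935) − (-0.5064)(0.4935) = 0, so the state is separable.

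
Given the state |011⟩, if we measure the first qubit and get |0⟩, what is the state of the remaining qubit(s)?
|11⟩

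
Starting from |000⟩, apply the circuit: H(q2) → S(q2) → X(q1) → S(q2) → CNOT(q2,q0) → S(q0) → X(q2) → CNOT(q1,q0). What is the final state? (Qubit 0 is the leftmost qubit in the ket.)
-(1/√2)i|010⟩ + 1/√2|111⟩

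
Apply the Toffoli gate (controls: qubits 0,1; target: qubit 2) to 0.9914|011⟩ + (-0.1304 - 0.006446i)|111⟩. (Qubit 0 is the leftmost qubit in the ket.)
0.9914|011⟩ + (-0.1304 - 0.006446i)|110⟩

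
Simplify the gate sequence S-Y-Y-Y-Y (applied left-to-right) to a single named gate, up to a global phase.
S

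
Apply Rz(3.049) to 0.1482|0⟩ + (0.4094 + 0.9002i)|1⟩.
(0.006859 - 0.148i)|0⟩ + (-0.8803 + 0.4506i)|1⟩

Rz(3.049) = [[e^(−iθ/2), 0], [0, e^(iθ/2)]] with e^(±iθ/2) = cos(θ/2) ± i·sin(θ/2); θ = 3.049, cos(θ/2) ≈ 0.0462798, sin(θ/2) ≈ 0.998929.
With a = amp(|0⟩) = 0.1482 and b = amp(|1⟩) = (0.4094 + 0.9002i):
new amp(|0⟩) = (0.0462798 - 0.998929i)·a = (0.006859 - 0.148i)
new amp(|1⟩) = (0.0462798 + 0.998929i)·b = (-0.8803 + 0.4506i)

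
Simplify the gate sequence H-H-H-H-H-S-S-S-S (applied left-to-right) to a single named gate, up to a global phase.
H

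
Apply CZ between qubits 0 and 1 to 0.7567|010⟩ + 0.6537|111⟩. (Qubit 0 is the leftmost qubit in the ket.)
0.7567|010⟩ - 0.6537|111⟩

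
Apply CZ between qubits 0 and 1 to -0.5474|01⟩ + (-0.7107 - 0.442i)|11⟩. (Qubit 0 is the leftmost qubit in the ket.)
-0.5474|01⟩ + (0.7107 + 0.442i)|11⟩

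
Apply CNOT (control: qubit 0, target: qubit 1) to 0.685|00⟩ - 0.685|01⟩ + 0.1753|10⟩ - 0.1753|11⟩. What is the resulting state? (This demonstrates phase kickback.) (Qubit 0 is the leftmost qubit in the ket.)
0.685|00⟩ - 0.685|01⟩ - 0.1753|10⟩ + 0.1753|11⟩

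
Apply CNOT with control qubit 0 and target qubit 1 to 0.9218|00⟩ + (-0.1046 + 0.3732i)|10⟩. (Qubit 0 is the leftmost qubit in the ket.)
0.9218|00⟩ + (-0.1046 + 0.3732i)|11⟩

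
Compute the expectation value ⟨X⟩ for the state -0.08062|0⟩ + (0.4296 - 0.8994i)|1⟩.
-0.06927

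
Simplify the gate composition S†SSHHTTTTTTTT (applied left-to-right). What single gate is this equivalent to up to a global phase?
S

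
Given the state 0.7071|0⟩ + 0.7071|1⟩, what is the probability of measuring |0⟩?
0.5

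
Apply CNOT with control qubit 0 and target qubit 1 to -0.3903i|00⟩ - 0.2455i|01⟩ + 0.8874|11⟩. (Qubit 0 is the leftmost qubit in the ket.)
-0.3903i|00⟩ - 0.2455i|01⟩ + 0.8874|10⟩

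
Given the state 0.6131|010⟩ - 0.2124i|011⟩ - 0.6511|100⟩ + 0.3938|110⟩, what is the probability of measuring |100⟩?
0.4239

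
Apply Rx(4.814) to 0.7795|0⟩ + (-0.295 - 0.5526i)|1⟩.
(-0.9489 + 0.1977i)|0⟩ + (0.2189 - 0.1124i)|1⟩

Rx(4.814) = [[cos(θ/2), −i·sin(θ/2)], [−i·sin(θ/2), cos(θ/2)]]; θ = 4.814, cos(θ/2) ≈ -0.742104, sin(θ/2) ≈ 0.670285.
With a = amp(|0⟩) = 0.7795 and b = amp(|1⟩) = (-0.295 - 0.5526i):
new amp(|0⟩) = (-0.742104)·a + (-0.670285i)·b = (-0.9489 + 0.1977i)
new amp(|1⟩) = (-0.670285i)·a + (-0.742104)·b = (0.2189 - 0.1124i)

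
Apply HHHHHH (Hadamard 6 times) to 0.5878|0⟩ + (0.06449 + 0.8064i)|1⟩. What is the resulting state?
0.5878|0⟩ + (0.06449 + 0.8064i)|1⟩

H² = I, so an even number of Hadamards cancels: H^6 = I and the state is unchanged.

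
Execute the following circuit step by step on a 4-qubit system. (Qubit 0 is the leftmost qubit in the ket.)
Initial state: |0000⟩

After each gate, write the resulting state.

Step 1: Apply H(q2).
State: 1/√2|0000⟩ + 1/√2|0010⟩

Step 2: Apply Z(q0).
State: 1/√2|0000⟩ + 1/√2|0010⟩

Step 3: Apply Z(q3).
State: 1/√2|0000⟩ + 1/√2|0010⟩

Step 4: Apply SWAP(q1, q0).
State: 1/√2|0000⟩ + 1/√2|0010⟩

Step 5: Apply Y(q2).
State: -(1/√2)i|0000⟩ + (1/√2)i|0010⟩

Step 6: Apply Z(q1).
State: -(1/√2)i|0000⟩ + (1/√2)i|0010⟩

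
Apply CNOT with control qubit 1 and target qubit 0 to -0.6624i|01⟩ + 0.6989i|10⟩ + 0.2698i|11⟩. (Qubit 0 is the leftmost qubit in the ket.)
0.2698i|01⟩ + 0.6989i|10⟩ - 0.6624i|11⟩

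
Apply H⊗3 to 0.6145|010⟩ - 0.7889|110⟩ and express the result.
-0.06166|000⟩ - 0.06166|001⟩ + 0.06166|010⟩ + 0.06166|011⟩ + 0.4962|100⟩ + 0.4962|101⟩ - 0.4962|110⟩ - 0.4962|111⟩

H⊗3 gives amp(|y⟩) = (1/2√2) Σ_x (−1)^(x·y) amp(|x⟩), where x·y is the number of positions in which both x and y have a 1.
|000⟩: (0.6145 - 0.7889)/(2√2) = -0.06166
|001⟩: (0.6145 - 0.7889)/(2√2) = -0.06166
|010⟩: (-0.6145 + 0.7889)/(2√2) = 0.06166
|011⟩: (-0.6145 + 0.7889)/(2√2) = 0.06166
|100⟩: (0.6145 + 0.7889)/(2√2) = 0.4962
|101⟩: (0.6145 + 0.7889)/(2√2) = 0.4962
|110⟩: (-0.6145 - 0.7889)/(2√2) = -0.4962
|111⟩: (-0.6145 - 0.7889)/(2√2) = -0.4962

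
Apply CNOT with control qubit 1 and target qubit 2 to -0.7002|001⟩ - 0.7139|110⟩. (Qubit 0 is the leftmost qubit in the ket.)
-0.7002|001⟩ - 0.7139|111⟩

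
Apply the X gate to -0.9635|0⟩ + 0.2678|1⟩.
0.2678|0⟩ - 0.9635|1⟩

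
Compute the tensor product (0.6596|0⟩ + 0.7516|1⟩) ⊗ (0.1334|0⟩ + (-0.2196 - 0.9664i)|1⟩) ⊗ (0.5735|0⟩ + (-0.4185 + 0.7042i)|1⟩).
0.05046|000⟩ + (-0.03682 + 0.06196i)|001⟩ + (-0.08307 - 0.3656i)|010⟩ + (0.5095 + 0.1648i)|011⟩ + 0.0575|100⟩ + (-0.04196 + 0.07061i)|101⟩ + (-0.09466 - 0.4166i)|110⟩ + (0.5806 + 0.1877i)|111⟩

amp(|b₁b₂…⟩) = product of the factor amplitudes for bits b₁, b₂, …; only kets whose every factor amplitude is nonzero survive.
|000⟩: (0.6596)(0.1334)(0.5735) = 0.05046
|001⟩: (0.6596)(0.1334)(-0.4185 + 0.7042i) = (-0.03682 + 0.06196i)
|010⟩: (0.6596)(-0.2196 - 0.9664i)(0.5735) = (-0.08307 - 0.3656i)
|011⟩: (0.6596)(-0.2196 - 0.9664i)(-0.4185 + 0.7042i) = (0.5095 + 0.1648i)
|100⟩: (0.7516)(0.1334)(0.5735) = 0.0575
|101⟩: (0.7516)(0.1334)(-0.4185 + 0.7042i) = (-0.04196 + 0.07061i)
|110⟩: (0.7516)(-0.2196 - 0.9664i)(0.5735) = (-0.09466 - 0.4166i)
|111⟩: (0.7516)(-0.2196 - 0.9664i)(-0.4185 + 0.7042i) = (0.5806 + 0.1877i)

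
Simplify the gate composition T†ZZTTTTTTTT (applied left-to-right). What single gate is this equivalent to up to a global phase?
T†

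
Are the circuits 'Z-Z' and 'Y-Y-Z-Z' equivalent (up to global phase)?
Yes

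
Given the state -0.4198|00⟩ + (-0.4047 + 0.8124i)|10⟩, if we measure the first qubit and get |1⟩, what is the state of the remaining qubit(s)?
(-0.4459 + 0.8951i)|0⟩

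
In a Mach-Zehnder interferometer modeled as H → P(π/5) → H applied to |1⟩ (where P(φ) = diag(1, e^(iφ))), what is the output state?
(0.09549 - 0.2939i)|0⟩ + (0.9045 + 0.2939i)|1⟩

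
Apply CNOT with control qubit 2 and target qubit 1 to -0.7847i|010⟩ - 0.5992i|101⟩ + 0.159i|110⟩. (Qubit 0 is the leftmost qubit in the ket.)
-0.7847i|010⟩ + 0.159i|110⟩ - 0.5992i|111⟩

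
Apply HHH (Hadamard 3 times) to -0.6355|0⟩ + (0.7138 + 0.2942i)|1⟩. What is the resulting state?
(0.05537 + 0.208i)|0⟩ + (-0.9541 - 0.208i)|1⟩

H² = I, so H^3 = H: a single Hadamard. With (a, b) = (-0.6355, (0.7138 + 0.2942i)), H gives ((a + b)/√2, (a − b)/√2) = ((0.05537 + 0.208i), (-0.9541 - 0.208i)).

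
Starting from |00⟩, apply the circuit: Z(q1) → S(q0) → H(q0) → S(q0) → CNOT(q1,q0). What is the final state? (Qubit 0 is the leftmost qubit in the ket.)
1/√2|00⟩ + (1/√2)i|10⟩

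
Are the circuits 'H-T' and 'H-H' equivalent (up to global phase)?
No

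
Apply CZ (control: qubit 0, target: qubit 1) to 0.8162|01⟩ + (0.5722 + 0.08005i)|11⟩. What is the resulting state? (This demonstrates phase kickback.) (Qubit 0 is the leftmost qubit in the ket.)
0.8162|01⟩ + (-0.5722 - 0.08005i)|11⟩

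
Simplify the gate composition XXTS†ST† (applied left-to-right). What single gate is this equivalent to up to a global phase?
I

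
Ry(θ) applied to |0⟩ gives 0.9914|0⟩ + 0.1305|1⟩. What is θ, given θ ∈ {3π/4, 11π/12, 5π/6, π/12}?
π/12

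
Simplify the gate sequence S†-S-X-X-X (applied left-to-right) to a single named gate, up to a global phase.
X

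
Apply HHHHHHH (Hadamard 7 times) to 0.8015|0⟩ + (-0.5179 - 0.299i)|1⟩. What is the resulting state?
(0.2005 - 0.2114i)|0⟩ + (0.933 + 0.2114i)|1⟩

H² = I, so H^7 = H: a single Hadamard. With (a, b) = (0.8015, (-0.5179 - 0.299i)), H gives ((a + b)/√2, (a − b)/√2) = ((0.2005 - 0.2114i), (0.933 + 0.2114i)).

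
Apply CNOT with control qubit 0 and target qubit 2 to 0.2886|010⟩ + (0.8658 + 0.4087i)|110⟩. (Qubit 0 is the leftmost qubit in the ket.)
0.2886|010⟩ + (0.8658 + 0.4087i)|111⟩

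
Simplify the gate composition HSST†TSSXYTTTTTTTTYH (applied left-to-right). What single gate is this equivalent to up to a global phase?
Z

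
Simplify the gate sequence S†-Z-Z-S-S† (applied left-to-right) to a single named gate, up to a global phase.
S†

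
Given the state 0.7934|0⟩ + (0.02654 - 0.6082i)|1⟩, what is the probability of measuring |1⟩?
0.3706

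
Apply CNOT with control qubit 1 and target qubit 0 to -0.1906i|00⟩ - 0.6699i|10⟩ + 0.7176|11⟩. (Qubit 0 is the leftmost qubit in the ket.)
-0.1906i|00⟩ + 0.7176|01⟩ - 0.6699i|10⟩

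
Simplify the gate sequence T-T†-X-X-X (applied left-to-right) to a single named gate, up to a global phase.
X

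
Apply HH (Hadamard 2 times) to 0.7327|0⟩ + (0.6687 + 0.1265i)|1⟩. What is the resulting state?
0.7327|0⟩ + (0.6687 + 0.1265i)|1⟩

H² = I, so an even number of Hadamards cancels: H^2 = I and the state is unchanged.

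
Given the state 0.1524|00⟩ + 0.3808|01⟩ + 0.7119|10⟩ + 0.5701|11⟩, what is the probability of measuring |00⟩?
0.02323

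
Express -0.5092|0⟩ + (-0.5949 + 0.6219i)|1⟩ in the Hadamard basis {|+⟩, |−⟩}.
(-0.7807 + 0.4397i)|+⟩ + (0.0606 - 0.4397i)|−⟩

With |ψ⟩ = α|0⟩ + β|1⟩, the Hadamard-basis coefficients are ⟨+|ψ⟩ = (α + β)/√2 and ⟨−|ψ⟩ = (α − β)/√2.
Here α = -0.5092, β = (-0.5949 + 0.6219i): (α + β)/√2 = (-0.7807 + 0.4397i), (α − β)/√2 = (0.0606 - 0.4397i).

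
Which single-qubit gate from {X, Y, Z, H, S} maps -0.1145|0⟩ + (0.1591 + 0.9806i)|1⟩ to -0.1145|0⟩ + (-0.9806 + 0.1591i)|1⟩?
S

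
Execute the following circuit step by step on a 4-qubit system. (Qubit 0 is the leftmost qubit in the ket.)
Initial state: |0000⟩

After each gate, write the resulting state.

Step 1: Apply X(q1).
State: |0100⟩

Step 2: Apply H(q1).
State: 1/√2|0000⟩ - 1/√2|0100⟩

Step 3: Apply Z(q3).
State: 1/√2|0000⟩ - 1/√2|0100⟩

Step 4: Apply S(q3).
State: 1/√2|0000⟩ - 1/√2|0100⟩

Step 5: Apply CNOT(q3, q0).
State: 1/√2|0000⟩ - 1/√2|0100⟩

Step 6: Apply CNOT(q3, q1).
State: 1/√2|0000⟩ - 1/√2|0100⟩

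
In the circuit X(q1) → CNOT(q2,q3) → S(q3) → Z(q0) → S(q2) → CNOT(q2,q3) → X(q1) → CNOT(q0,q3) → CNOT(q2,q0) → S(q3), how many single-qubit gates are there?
6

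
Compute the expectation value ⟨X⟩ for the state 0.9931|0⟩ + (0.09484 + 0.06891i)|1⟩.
0.1884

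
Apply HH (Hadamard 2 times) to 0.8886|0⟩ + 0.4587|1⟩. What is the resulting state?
0.8886|0⟩ + 0.4587|1⟩

H² = I, so an even number of Hadamards cancels: H^2 = I and the state is unchanged.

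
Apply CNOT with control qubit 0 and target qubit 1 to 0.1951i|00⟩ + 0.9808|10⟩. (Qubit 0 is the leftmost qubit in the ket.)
0.1951i|00⟩ + 0.9808|11⟩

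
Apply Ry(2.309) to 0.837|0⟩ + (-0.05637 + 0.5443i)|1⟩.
(0.39 - 0.4978i)|0⟩ + (0.7427 + 0.2201i)|1⟩

Ry(2.309) = [[cos(θ/2), −sin(θ/2)], [sin(θ/2), cos(θ/2)]]; θ = 2.309, cos(θ/2) ≈ 0.404376, sin(θ/2) ≈ 0.914593.
With a = amp(|0⟩) = 0.837 and b = amp(|1⟩) = (-0.05637 + 0.5443i):
new amp(|0⟩) = (0.404376)·a + (-0.914593)·b = (0.39 - 0.4978i)
new amp(|1⟩) = (0.914593)·a + (0.404376)·b = (0.7427 + 0.2201i)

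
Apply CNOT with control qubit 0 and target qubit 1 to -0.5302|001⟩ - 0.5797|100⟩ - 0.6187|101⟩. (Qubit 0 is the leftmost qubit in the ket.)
-0.5302|001⟩ - 0.5797|110⟩ - 0.6187|111⟩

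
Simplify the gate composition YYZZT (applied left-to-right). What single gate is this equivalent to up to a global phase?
T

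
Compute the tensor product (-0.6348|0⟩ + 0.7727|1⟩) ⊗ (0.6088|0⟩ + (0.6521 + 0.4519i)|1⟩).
-0.3865|00⟩ + (-0.414 - 0.2869i)|01⟩ + 0.4704|10⟩ + (0.5039 + 0.3492i)|11⟩

amp(|b₁b₂…⟩) = product of the factor amplitudes for bits b₁, b₂, …; only kets whose every factor amplitude is nonzero survive.
|00⟩: (-0.6348)(0.6088) = -0.3865
|01⟩: (-0.6348)(0.6521 + 0.4519i) = (-0.414 - 0.2869i)
|10⟩: (0.7727)(0.6088) = 0.4704
|11⟩: (0.7727)(0.6521 + 0.4519i) = (0.5039 + 0.3492i)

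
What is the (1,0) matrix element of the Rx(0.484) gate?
-0.2396i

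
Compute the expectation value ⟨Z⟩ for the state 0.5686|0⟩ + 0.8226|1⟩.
-0.3534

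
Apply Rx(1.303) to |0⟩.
0.7952|0⟩ - 0.6064i|1⟩

Rx(1.303) = [[cos(θ/2), −i·sin(θ/2)], [−i·sin(θ/2), cos(θ/2)]]; θ = 1.303, cos(θ/2) ≈ 0.795175, sin(θ/2) ≈ 0.60638.
With a = amp(|0⟩) = 1 and b = amp(|1⟩) = 0:
new amp(|0⟩) = (0.795175)·a + (-0.60638i)·b = 0.7952
new amp(|1⟩) = (-0.60638i)·a + (0.795175)·b = -0.6064i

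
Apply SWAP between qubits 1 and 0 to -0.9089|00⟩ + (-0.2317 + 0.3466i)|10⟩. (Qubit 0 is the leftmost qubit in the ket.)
-0.9089|00⟩ + (-0.2317 + 0.3466i)|01⟩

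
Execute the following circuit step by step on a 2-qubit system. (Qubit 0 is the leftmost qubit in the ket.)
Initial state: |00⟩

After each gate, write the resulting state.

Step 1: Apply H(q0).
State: 1/√2|00⟩ + 1/√2|10⟩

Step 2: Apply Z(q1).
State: 1/√2|00⟩ + 1/√2|10⟩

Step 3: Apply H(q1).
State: 1/2|00⟩ + 1/2|01⟩ + 1/2|10⟩ + 1/2|11⟩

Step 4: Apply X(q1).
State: 1/2|00⟩ + 1/2|01⟩ + 1/2|10⟩ + 1/2|11⟩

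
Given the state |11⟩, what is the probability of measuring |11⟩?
1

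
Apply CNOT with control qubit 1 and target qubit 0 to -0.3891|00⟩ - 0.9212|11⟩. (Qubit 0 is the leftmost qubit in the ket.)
-0.3891|00⟩ - 0.9212|01⟩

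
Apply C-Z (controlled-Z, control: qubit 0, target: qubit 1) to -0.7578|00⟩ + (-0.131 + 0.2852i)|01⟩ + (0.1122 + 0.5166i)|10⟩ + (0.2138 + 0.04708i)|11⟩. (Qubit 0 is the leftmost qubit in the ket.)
-0.7578|00⟩ + (-0.131 + 0.2852i)|01⟩ + (0.1122 + 0.5166i)|10⟩ + (-0.2138 - 0.04708i)|11⟩

C-Z leaves the control-|0⟩ kets |00⟩, |01⟩ unchanged and applies Z to qubit 1 on the control-|1⟩ pair (|10⟩, |11⟩).
Z = [[1, 0], [0, -1]].
With a = amp(|10⟩) = (0.1122 + 0.5166i) and b = amp(|11⟩) = (0.2138 + 0.04708i):
new amp(|10⟩) = (1)·a = (0.1122 + 0.5166i)
new amp(|11⟩) = (-1)·b = (-0.2138 - 0.04708i)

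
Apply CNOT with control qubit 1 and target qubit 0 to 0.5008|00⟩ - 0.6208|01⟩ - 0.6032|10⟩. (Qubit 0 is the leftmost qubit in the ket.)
0.5008|00⟩ - 0.6032|10⟩ - 0.6208|11⟩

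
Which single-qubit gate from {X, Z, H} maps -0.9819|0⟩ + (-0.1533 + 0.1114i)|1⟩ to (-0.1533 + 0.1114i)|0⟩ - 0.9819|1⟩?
X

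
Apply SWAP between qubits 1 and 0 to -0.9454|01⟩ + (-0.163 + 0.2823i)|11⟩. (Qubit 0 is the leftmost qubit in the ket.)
-0.9454|10⟩ + (-0.163 + 0.2823i)|11⟩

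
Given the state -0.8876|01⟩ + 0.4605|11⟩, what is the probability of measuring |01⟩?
0.7878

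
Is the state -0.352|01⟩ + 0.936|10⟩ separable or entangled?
Entangled

Writing the state as a|00⟩ + b|01⟩ + c|10⟩ + d|11⟩, it is a product state iff ad − bc = 0.
Here (a, b, c, d) = (0, -0.352, 0.936, 0): ad − bc = (0)(0) − (-0.352)(0.936) = 0.3295 ≠ 0, so the state is entangled.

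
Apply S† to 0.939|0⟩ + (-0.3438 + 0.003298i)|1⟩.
0.939|0⟩ + (0.003298 + 0.3438i)|1⟩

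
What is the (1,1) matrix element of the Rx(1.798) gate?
0.6224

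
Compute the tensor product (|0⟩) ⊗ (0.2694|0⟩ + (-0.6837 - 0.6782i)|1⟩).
0.2694|00⟩ + (-0.6837 - 0.6782i)|01⟩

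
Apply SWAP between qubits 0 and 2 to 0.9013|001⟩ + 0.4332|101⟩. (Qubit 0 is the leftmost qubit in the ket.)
0.9013|100⟩ + 0.4332|101⟩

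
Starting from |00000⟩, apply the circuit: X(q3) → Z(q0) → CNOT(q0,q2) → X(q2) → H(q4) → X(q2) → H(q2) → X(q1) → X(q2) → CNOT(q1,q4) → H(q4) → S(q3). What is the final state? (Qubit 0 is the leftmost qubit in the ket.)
(1/√2)i|01010⟩ + (1/√2)i|01110⟩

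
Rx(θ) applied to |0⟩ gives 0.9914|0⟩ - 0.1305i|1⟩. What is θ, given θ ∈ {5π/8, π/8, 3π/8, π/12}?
π/12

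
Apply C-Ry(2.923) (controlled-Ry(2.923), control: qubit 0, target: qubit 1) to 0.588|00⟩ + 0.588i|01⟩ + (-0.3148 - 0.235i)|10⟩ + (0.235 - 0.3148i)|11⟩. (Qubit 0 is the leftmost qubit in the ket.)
0.588|00⟩ + 0.588i|01⟩ + (-0.2679 + 0.2873i)|10⟩ + (-0.2873 - 0.2679i)|11⟩

C-Ry(2.923) leaves the control-|0⟩ kets |00⟩, |01⟩ unchanged and applies Ry(2.923) to qubit 1 on the control-|1⟩ pair (|10⟩, |11⟩).
Ry(2.923) = [[cos(θ/2), −sin(θ/2)], [sin(θ/2), cos(θ/2)]]; θ = 2.923, cos(θ/2) ≈ 0.109079, sin(θ/2) ≈ 0.994033.
With a = amp(|10⟩) = (-0.3148 - 0.235i) and b = amp(|11⟩) = (0.235 - 0.3148i):
new amp(|10⟩) = (0.109079)·a + (-0.994033)·b = (-0.2679 + 0.2873i)
new amp(|11⟩) = (0.994033)·a + (0.109079)·b = (-0.2873 - 0.2679i)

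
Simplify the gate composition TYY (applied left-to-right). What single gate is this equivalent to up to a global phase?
T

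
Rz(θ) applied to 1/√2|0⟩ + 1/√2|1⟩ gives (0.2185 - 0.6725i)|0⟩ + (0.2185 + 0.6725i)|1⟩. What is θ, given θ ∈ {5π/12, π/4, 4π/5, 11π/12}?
4π/5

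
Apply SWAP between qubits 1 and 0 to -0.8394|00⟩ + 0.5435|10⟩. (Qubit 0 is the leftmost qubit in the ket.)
-0.8394|00⟩ + 0.5435|01⟩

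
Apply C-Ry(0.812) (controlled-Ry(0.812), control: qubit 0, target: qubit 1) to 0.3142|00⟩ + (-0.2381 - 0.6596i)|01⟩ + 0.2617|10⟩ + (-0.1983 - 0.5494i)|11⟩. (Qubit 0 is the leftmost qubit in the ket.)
0.3142|00⟩ + (-0.2381 - 0.6596i)|01⟩ + (0.3187 + 0.217i)|10⟩ + (-0.07882 - 0.5047i)|11⟩

C-Ry(0.812) leaves the control-|0⟩ kets |00⟩, |01⟩ unchanged and applies Ry(0.812) to qubit 1 on the control-|1⟩ pair (|10⟩, |11⟩).
Ry(0.812) = [[cos(θ/2), −sin(θ/2)], [sin(θ/2), cos(θ/2)]]; θ = 0.812, cos(θ/2) ≈ 0.918708, sin(θ/2) ≈ 0.394938.
With a = amp(|10⟩) = 0.2617 and b = amp(|11⟩) = (-0.1983 - 0.5494i):
new amp(|10⟩) = (0.918708)·a + (-0.394938)·b = (0.3187 + 0.217i)
new amp(|11⟩) = (0.394938)·a + (0.918708)·b = (-0.07882 - 0.5047i)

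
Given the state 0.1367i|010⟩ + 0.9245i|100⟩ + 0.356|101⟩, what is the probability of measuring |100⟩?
0.8547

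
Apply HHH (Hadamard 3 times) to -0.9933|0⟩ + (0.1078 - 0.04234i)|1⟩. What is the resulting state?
(-0.6261 - 0.02994i)|0⟩ + (-0.7786 + 0.02994i)|1⟩

H² = I, so H^3 = H: a single Hadamard. With (a, b) = (-0.9933, (0.1078 - 0.04234i)), H gives ((a + b)/√2, (a − b)/√2) = ((-0.6261 - 0.02994i), (-0.7786 + 0.02994i)).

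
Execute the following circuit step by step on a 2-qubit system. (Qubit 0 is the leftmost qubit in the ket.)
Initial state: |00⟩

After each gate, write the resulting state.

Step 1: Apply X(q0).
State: |10⟩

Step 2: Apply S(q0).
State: i|10⟩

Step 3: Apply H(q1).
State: (1/√2)i|10⟩ + (1/√2)i|11⟩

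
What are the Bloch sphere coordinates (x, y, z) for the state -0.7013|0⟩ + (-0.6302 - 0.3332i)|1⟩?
(0.8839, 0.4673, -0.01635)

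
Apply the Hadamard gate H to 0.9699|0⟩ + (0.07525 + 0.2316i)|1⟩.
(0.739 + 0.1638i)|0⟩ + (0.6326 - 0.1638i)|1⟩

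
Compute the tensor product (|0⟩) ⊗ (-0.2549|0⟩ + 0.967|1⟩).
-0.2549|00⟩ + 0.967|01⟩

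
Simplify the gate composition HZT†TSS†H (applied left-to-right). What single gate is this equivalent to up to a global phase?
X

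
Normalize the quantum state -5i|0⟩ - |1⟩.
-0.9806i|0⟩ - 0.1961|1⟩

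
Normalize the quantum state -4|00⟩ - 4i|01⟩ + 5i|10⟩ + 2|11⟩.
-0.5121|00⟩ - 0.5121i|01⟩ + 0.6402i|10⟩ + 0.2561|11⟩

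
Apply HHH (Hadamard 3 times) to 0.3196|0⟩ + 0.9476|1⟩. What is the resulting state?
0.896|0⟩ - 0.4441|1⟩

H² = I, so H^3 = H: a single Hadamard. With (a, b) = (0.3196, 0.9476), H gives ((a + b)/√2, (a − b)/√2) = (0.896, -0.4441).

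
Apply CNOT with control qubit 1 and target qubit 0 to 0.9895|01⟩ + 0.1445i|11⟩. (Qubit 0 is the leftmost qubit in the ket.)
0.1445i|01⟩ + 0.9895|11⟩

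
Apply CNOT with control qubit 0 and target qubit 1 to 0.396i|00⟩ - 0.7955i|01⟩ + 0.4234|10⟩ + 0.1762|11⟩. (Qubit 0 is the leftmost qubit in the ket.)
0.396i|00⟩ - 0.7955i|01⟩ + 0.1762|10⟩ + 0.4234|11⟩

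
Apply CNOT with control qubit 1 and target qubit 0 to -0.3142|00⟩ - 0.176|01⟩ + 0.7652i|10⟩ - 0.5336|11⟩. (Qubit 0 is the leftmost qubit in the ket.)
-0.3142|00⟩ - 0.5336|01⟩ + 0.7652i|10⟩ - 0.176|11⟩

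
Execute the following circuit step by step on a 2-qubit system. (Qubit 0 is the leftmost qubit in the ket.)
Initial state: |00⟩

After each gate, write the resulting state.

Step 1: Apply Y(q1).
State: i|01⟩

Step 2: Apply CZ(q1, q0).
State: i|01⟩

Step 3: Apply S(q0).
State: i|01⟩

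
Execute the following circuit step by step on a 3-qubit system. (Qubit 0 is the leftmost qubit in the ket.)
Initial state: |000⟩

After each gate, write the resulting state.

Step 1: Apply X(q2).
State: |001⟩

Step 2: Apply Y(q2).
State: -i|000⟩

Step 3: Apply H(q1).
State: -(1/√2)i|000⟩ - (1/√2)i|010⟩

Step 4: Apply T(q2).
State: -(1/√2)i|000⟩ - (1/√2)i|010⟩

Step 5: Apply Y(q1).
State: -1/√2|000⟩ + 1/√2|010⟩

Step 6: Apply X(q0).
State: -1/√2|100⟩ + 1/√2|110⟩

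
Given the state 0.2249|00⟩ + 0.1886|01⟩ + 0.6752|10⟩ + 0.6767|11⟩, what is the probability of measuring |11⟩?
0.4579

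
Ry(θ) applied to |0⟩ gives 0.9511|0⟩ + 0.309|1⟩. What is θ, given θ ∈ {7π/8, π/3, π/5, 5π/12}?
π/5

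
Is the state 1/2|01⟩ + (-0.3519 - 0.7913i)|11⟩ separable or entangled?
Separable

Writing the state as a|00⟩ + b|01⟩ + c|10⟩ + d|11⟩, it is a product state iff ad − bc = 0.
Here (a, b, c, d) = (0, 1/2, 0, (-0.3519 - 0.7913i)): ad − bc = (0)(-0.3519 - 0.7913i) − (1/2)(0) = 0, so the state is separable.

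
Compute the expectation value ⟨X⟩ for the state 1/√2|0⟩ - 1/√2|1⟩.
-1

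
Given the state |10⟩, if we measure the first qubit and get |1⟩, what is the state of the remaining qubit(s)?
|0⟩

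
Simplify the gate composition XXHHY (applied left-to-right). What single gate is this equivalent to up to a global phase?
Y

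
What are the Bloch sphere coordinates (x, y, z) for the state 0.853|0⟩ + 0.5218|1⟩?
(0.8902, 0, 0.4553)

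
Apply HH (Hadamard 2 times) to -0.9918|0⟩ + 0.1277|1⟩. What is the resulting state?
-0.9918|0⟩ + 0.1277|1⟩

H² = I, so an even number of Hadamards cancels: H^2 = I and the state is unchanged.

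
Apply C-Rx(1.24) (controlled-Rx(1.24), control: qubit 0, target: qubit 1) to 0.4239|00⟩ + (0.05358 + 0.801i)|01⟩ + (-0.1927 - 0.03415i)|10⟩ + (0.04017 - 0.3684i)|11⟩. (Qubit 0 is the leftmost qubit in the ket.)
0.4239|00⟩ + (0.05358 + 0.801i)|01⟩ + (-0.3709 - 0.05113i)|10⟩ + (0.01285 - 0.1879i)|11⟩

C-Rx(1.24) leaves the control-|0⟩ kets |00⟩, |01⟩ unchanged and applies Rx(1.24) to qubit 1 on the control-|1⟩ pair (|10⟩, |11⟩).
Rx(1.24) = [[cos(θ/2), −i·sin(θ/2)], [−i·sin(θ/2), cos(θ/2)]]; θ = 1.24, cos(θ/2) ≈ 0.813878, sin(θ/2) ≈ 0.581035.
With a = amp(|10⟩) = (-0.1927 - 0.03415i) and b = amp(|11⟩) = (0.04017 - 0.3684i):
new amp(|10⟩) = (0.813878)·a + (-0.581035i)·b = (-0.3709 - 0.05113i)
new amp(|11⟩) = (-0.581035i)·a + (0.813878)·b = (0.01285 - 0.1879i)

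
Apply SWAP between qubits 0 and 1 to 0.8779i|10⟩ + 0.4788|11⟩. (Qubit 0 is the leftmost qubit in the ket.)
0.8779i|01⟩ + 0.4788|11⟩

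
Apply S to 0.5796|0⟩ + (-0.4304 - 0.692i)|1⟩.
0.5796|0⟩ + (0.692 - 0.4304i)|1⟩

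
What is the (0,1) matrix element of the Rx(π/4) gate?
-0.3827i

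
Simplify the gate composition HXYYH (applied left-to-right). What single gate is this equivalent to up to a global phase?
Z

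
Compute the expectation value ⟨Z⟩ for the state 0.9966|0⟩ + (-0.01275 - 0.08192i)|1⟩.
0.9863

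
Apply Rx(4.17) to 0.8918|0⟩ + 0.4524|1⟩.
(-0.4386 - 0.3939i)|0⟩ + (-0.2225 - 0.7765i)|1⟩

Rx(4.17) = [[cos(θ/2), −i·sin(θ/2)], [−i·sin(θ/2), cos(θ/2)]]; θ = 4.17, cos(θ/2) ≈ -0.491842, sin(θ/2) ≈ 0.870685.
With a = amp(|0⟩) = 0.8918 and b = amp(|1⟩) = 0.4524:
new amp(|0⟩) = (-0.491842)·a + (-0.870685i)·b = (-0.4386 - 0.3939i)
new amp(|1⟩) = (-0.870685i)·a + (-0.491842)·b = (-0.2225 - 0.7765i)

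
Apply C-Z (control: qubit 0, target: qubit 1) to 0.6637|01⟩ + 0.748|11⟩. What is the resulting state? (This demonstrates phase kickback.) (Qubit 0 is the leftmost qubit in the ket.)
0.6637|01⟩ - 0.748|11⟩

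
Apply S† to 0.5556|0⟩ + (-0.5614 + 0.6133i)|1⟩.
0.5556|0⟩ + (0.6133 + 0.5614i)|1⟩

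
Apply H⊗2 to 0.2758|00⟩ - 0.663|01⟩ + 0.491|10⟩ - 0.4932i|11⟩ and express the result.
(0.0519 - 0.2466i)|00⟩ + (0.7149 + 0.2466i)|01⟩ + (-0.4391 + 0.2466i)|10⟩ + (0.2239 - 0.2466i)|11⟩

H⊗2 gives amp(|y⟩) = (1/2) Σ_x (−1)^(x·y) amp(|x⟩), where x·y is the number of positions in which both x and y have a 1.
|00⟩: (0.2758 - 0.663 + 0.491 - 0.4932i)/2 = (0.0519 - 0.2466i)
|01⟩: (0.2758 + 0.663 + 0.491 + 0.4932i)/2 = (0.7149 + 0.2466i)
|10⟩: (0.2758 - 0.663 - 0.491 + 0.4932i)/2 = (-0.4391 + 0.2466i)
|11⟩: (0.2758 + 0.663 - 0.491 - 0.4932i)/2 = (0.2239 - 0.2466i)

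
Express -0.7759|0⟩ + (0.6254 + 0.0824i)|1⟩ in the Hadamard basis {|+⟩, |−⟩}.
(-0.1064 + 0.05827i)|+⟩ + (-0.9909 - 0.05827i)|−⟩

With |ψ⟩ = α|0⟩ + β|1⟩, the Hadamard-basis coefficients are ⟨+|ψ⟩ = (α + β)/√2 and ⟨−|ψ⟩ = (α − β)/√2.
Here α = -0.7759, β = (0.6254 + 0.0824i): (α + β)/√2 = (-0.1064 + 0.05827i), (α − β)/√2 = (-0.9909 - 0.05827i).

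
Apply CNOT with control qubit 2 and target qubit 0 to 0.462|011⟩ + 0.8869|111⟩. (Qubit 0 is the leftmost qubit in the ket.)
0.8869|011⟩ + 0.462|111⟩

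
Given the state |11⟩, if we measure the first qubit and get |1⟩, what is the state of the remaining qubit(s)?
|1⟩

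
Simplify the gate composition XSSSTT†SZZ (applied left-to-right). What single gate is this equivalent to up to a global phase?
X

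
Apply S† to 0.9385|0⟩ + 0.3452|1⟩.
0.9385|0⟩ - 0.3452i|1⟩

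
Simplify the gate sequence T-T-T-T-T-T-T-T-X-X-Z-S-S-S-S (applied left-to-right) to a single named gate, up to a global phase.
Z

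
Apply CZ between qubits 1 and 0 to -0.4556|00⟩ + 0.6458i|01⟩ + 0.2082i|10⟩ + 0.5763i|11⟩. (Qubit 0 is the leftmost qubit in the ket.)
-0.4556|00⟩ + 0.6458i|01⟩ + 0.2082i|10⟩ - 0.5763i|11⟩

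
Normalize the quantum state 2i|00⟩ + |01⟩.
0.8944i|00⟩ + 1/√5|01⟩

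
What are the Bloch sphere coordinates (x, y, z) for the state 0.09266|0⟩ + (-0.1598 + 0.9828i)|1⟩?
(-0.02961, 0.1821, -0.9828)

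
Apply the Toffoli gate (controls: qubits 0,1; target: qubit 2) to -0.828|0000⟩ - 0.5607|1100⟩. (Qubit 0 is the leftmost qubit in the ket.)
-0.828|0000⟩ - 0.5607|1110⟩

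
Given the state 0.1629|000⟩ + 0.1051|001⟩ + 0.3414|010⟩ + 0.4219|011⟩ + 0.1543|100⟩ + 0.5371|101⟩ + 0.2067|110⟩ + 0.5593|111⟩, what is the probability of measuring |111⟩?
0.3128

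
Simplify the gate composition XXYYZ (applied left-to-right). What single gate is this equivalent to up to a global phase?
Z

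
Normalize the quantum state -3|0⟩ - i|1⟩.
-0.9487|0⟩ - 0.3162i|1⟩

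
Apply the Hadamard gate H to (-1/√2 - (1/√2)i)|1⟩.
(-1/2 - (1/2)i)|0⟩ + (1/2 + (1/2)i)|1⟩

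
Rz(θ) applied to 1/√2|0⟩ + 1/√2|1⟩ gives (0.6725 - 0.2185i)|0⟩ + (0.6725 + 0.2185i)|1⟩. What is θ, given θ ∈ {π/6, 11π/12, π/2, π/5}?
π/5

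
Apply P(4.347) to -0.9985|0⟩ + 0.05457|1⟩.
-0.9985|0⟩ + (-0.0195 - 0.05097i)|1⟩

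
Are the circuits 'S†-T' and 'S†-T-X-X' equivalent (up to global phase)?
Yes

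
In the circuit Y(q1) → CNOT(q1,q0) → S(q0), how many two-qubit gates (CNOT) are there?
1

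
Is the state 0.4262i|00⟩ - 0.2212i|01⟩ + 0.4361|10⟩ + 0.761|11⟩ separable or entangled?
Entangled

Writing the state as a|00⟩ + b|01⟩ + c|10⟩ + d|11⟩, it is a product state iff ad − bc = 0.
Here (a, b, c, d) = (0.4262i, -0.2212i, 0.4361, 0.761): ad − bc = (0.4262i)(0.761) − (-0.2212i)(0.4361) = 0.4208i ≠ 0, so the state is entangled.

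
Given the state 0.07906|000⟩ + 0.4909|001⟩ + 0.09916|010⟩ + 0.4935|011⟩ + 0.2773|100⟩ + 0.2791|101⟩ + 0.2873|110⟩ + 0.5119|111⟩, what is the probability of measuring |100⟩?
0.0769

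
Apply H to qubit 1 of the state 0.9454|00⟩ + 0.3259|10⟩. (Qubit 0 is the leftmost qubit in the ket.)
0.6685|00⟩ + 0.6685|01⟩ + 0.2304|10⟩ + 0.2304|11⟩

H on qubit 1 mixes each pair of kets that differ only in qubit 1: amplitudes (a, b) of (|…0…⟩, |…1…⟩) become ((a + b)/√2, (a − b)/√2). Kets absent from the input have amplitude 0.
(|00⟩, |01⟩): (a, b) = (0.9454, 0) → (0.6685, 0.6685)
(|10⟩, |11⟩): (a, b) = (0.3259, 0) → (0.2304, 0.2304)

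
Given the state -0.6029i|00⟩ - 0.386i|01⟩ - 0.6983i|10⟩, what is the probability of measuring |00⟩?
0.3635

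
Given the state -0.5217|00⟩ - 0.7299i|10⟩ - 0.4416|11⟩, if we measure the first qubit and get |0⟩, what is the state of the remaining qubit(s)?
-|0⟩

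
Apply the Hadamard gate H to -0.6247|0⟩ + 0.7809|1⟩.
0.1105|0⟩ - 0.9939|1⟩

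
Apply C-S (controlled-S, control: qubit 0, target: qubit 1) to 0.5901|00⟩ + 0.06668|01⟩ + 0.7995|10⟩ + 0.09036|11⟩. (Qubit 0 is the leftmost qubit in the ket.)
0.5901|00⟩ + 0.06668|01⟩ + 0.7995|10⟩ + 0.09036i|11⟩

C-S leaves the control-|0⟩ kets |00⟩, |01⟩ unchanged and applies S to qubit 1 on the control-|1⟩ pair (|10⟩, |11⟩).
S = [[1, 0], [0, i]].
With a = amp(|10⟩) = 0.7995 and b = amp(|11⟩) = 0.09036:
new amp(|10⟩) = (1)·a = 0.7995
new amp(|11⟩) = (i)·b = 0.09036i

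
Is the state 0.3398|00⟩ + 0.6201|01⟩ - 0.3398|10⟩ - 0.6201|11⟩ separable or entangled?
Separable

Writing the state as a|00⟩ + b|01⟩ + c|10⟩ + d|11⟩, it is a product state iff ad − bc = 0.
Here (a, b, c, d) = (0.3398, 0.6201, -0.3398, -0.6201): ad − bc = (0.3398)(-0.6201) − (0.6201)(-0.3398) = 0, so the state is separable.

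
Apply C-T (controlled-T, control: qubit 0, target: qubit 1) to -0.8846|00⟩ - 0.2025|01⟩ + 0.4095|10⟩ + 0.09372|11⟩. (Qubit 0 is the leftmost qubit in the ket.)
-0.8846|00⟩ - 0.2025|01⟩ + 0.4095|10⟩ + (0.06627 + 0.06627i)|11⟩

C-T leaves the control-|0⟩ kets |00⟩, |01⟩ unchanged and applies T to qubit 1 on the control-|1⟩ pair (|10⟩, |11⟩).
T = [[1, 0], [0, (1/√2 + (1/√2)i)]].
With a = amp(|10⟩) = 0.4095 and b = amp(|11⟩) = 0.09372:
new amp(|10⟩) = (1)·a = 0.4095
new amp(|11⟩) = (1/√2 + (1/√2)i)·b = (0.06627 + 0.06627i)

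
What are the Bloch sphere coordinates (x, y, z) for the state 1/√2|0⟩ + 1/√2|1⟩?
(1, 0, 0)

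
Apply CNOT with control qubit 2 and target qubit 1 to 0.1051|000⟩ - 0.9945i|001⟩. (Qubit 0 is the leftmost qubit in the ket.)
0.1051|000⟩ - 0.9945i|011⟩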